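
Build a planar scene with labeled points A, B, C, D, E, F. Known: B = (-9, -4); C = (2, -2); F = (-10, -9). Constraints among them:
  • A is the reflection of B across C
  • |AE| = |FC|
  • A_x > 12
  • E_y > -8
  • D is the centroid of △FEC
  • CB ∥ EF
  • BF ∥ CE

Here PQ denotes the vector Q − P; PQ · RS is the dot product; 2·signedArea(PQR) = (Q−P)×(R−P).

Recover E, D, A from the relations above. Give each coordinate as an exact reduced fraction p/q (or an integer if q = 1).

A = (13, 0)
D = (-7/3, -6)
E = (1, -7)

1. E_x = 1  [CB ∥ EF ∩ BF ∥ CE]
2. E_y = -7  [CB ∥ EF ∩ BF ∥ CE]
   → E = (1, -7)
3. D_x = -7/3  [D is the centroid of △FEC]
4. D_y = -6  [D is the centroid of △FEC]
   → D = (-7/3, -6)
5. A_x = 13  [A is the reflection of B across C]
6. A_y = 0  [A is the reflection of B across C]
   → A = (13, 0)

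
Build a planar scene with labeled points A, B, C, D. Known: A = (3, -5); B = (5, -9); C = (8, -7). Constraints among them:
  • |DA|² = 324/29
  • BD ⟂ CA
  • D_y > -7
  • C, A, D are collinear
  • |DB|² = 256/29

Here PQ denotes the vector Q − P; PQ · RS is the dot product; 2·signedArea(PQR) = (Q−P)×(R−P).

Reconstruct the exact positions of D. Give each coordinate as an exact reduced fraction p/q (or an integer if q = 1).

1. D_x = 177/29  [C, A, D are collinear ∩ BD ⟂ CA]
2. D_y = -181/29  [C, A, D are collinear ∩ BD ⟂ CA]
   → D = (177/29, -181/29)

D = (177/29, -181/29)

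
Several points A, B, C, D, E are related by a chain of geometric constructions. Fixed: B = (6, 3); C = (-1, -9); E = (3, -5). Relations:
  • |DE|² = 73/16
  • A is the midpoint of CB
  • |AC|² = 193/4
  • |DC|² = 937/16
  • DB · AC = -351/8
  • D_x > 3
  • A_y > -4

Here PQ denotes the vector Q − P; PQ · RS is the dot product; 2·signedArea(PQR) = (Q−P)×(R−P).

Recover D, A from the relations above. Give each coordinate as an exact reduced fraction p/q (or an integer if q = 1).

1. A_x = 5/2  [A is the midpoint of CB]
2. A_y = -3  [A is the midpoint of CB]
   → A = (5/2, -3)
3. D_x = 15/4  [line 7/2·x + 6·y + 39/8 = 0 ∩ |DC|² = 937/16]
4. D_y = -3  [line 7/2·x + 6·y + 39/8 = 0 ∩ |DC|² = 937/16]
   → D = (15/4, -3)

A = (5/2, -3)
D = (15/4, -3)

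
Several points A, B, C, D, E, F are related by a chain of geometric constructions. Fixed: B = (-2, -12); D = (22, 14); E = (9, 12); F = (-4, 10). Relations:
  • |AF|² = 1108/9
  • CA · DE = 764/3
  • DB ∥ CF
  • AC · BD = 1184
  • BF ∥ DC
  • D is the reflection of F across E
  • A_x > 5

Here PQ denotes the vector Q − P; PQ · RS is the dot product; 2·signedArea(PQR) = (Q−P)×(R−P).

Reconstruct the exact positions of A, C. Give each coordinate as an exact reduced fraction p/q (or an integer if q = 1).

1. C_x = 20  [DB ∥ CF ∩ BF ∥ DC]
2. C_y = 36  [DB ∥ CF ∩ BF ∥ DC]
   → C = (20, 36)
3. A_x = 16/3  [AC · BD = 1184 ∩ CA · DE = 764/3]
4. A_y = 4  [AC · BD = 1184 ∩ CA · DE = 764/3]
   → A = (16/3, 4)

A = (16/3, 4)
C = (20, 36)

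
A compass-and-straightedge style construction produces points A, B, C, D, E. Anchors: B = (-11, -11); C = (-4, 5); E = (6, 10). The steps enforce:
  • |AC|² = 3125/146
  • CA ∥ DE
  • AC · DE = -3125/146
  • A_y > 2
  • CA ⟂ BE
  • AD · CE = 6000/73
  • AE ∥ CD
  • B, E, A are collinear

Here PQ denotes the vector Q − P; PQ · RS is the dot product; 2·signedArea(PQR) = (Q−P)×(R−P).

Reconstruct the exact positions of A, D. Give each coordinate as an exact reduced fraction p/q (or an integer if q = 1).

1. A_x = -59/146  [B, E, A are collinear ∩ CA ⟂ BE]
2. A_y = 305/146  [B, E, A are collinear ∩ CA ⟂ BE]
   → A = (-59/146, 305/146)
3. D_x = 351/146  [CA ∥ DE ∩ AE ∥ CD]
4. D_y = 1885/146  [CA ∥ DE ∩ AE ∥ CD]
   → D = (351/146, 1885/146)

A = (-59/146, 305/146)
D = (351/146, 1885/146)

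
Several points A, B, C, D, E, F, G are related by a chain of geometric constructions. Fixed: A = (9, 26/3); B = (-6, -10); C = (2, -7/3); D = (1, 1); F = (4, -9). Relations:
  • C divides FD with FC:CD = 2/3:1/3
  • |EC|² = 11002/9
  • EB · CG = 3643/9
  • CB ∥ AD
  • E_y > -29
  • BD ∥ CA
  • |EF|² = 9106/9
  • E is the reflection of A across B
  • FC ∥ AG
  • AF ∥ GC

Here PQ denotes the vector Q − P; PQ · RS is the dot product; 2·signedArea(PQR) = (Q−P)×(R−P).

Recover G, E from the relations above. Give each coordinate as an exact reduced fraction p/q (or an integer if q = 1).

1. G_x = 7  [AF ∥ GC ∩ FC ∥ AG]
2. G_y = 46/3  [AF ∥ GC ∩ FC ∥ AG]
   → G = (7, 46/3)
3. E_x = -21  [E is the reflection of A across B]
4. E_y = -86/3  [E is the reflection of A across B]
   → E = (-21, -86/3)

E = (-21, -86/3)
G = (7, 46/3)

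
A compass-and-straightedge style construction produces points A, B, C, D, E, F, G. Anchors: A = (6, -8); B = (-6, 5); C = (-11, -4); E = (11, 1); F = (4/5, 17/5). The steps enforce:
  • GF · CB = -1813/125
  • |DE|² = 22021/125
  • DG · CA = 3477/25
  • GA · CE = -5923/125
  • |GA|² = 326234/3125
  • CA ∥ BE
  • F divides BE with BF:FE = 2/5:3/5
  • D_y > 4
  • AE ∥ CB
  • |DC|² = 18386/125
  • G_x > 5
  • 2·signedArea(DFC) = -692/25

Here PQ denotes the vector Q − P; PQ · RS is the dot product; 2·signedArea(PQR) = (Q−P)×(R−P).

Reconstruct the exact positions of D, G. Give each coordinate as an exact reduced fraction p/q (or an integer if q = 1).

1. D_x = -48/25  [line 37/5·x + -59/5·y + 1547/25 = 0 ∩ |DC|² = 18386/125]
2. D_y = 101/25  [line 37/5·x + -59/5·y + 1547/25 = 0 ∩ |DC|² = 18386/125]
   → D = (-48/25, 101/25)
3. G_x = 729/125  [GA · CE = -5923/125 ∩ DG · CA = 3477/25]
4. G_y = 277/125  [GA · CE = -5923/125 ∩ DG · CA = 3477/25]
   → G = (729/125, 277/125)

D = (-48/25, 101/25)
G = (729/125, 277/125)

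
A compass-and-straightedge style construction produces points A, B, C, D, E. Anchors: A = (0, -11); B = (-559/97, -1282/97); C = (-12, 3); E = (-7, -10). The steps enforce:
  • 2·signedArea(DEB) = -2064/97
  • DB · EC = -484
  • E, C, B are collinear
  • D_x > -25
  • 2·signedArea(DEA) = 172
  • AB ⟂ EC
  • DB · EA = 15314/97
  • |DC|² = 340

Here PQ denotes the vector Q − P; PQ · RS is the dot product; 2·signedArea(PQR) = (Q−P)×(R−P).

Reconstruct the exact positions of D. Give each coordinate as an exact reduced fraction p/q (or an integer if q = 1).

1. D_x = -24  [2·signedArea(DEA) = 172 ∩ DB · EC = -484]
2. D_y = 17  [2·signedArea(DEA) = 172 ∩ DB · EC = -484]
   → D = (-24, 17)

D = (-24, 17)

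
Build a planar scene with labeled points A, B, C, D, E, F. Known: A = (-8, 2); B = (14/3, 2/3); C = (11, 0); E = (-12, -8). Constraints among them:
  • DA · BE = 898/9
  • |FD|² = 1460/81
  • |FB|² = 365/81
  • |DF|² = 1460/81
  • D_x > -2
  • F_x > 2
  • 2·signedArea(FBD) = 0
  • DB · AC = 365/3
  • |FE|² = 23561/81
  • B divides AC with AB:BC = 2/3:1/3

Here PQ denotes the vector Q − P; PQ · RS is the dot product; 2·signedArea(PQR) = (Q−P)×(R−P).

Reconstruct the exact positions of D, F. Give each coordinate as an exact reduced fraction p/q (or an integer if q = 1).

D = (-5/3, 4/3)
F = (23/9, 8/9)

1. D_x = -5/3  [DB · AC = 365/3 ∩ DA · BE = 898/9]
2. D_y = 4/3  [DB · AC = 365/3 ∩ DA · BE = 898/9]
   → D = (-5/3, 4/3)
3. F_x = 23/9  [line -2/3·x + -19/3·y + 22/3 = 0 ∩ |DF|² = 1460/81]
4. F_y = 8/9  [line -2/3·x + -19/3·y + 22/3 = 0 ∩ |DF|² = 1460/81]
   → F = (23/9, 8/9)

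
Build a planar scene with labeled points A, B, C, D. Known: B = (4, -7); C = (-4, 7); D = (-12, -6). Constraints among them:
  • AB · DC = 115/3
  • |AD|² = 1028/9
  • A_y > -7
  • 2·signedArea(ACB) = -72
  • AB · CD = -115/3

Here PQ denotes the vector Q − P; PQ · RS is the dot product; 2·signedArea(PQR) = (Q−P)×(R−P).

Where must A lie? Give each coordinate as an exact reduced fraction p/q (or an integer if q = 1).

A = (-4/3, -20/3)

1. A_x = -4/3  [2·signedArea(ACB) = -72 ∩ AB · DC = 115/3]
2. A_y = -20/3  [2·signedArea(ACB) = -72 ∩ AB · DC = 115/3]
   → A = (-4/3, -20/3)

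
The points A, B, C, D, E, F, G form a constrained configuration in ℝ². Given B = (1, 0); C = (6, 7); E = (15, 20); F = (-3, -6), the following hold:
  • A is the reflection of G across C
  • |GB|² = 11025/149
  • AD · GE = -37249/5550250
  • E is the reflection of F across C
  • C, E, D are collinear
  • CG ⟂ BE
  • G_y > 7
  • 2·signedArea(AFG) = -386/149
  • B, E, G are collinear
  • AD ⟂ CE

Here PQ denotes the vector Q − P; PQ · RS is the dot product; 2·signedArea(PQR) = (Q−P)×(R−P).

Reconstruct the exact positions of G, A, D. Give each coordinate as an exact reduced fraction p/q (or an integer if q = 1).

1. G_x = 884/149  [B, E, G are collinear ∩ CG ⟂ BE]
2. G_y = 1050/149  [B, E, G are collinear ∩ CG ⟂ BE]
   → G = (884/149, 1050/149)
3. A_x = 904/149  [A is the reflection of G across C]
4. A_y = 1036/149  [A is the reflection of G across C]
   → A = (904/149, 1036/149)
5. D_x = 223491/37250  [C, E, D are collinear ∩ AD ⟂ CE]
6. D_y = 260737/37250  [C, E, D are collinear ∩ AD ⟂ CE]
   → D = (223491/37250, 260737/37250)

A = (904/149, 1036/149)
D = (223491/37250, 260737/37250)
G = (884/149, 1050/149)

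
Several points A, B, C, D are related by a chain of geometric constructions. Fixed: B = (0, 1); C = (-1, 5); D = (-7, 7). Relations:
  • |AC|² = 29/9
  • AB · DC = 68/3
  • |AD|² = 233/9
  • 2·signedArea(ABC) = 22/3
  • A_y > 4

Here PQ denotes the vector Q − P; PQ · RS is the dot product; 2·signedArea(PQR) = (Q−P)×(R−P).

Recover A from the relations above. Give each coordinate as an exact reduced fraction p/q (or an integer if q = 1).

1. A_x = -8/3  [2·signedArea(ABC) = 22/3 ∩ AB · DC = 68/3]
2. A_y = 13/3  [2·signedArea(ABC) = 22/3 ∩ AB · DC = 68/3]
   → A = (-8/3, 13/3)

A = (-8/3, 13/3)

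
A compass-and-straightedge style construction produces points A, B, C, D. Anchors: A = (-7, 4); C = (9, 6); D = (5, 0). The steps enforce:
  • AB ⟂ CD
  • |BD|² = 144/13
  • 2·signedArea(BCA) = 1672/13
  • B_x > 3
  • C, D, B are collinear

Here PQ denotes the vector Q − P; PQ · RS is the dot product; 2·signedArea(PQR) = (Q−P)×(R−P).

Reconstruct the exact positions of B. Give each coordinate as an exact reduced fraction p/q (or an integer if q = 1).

1. B_x = 41/13  [C, D, B are collinear ∩ AB ⟂ CD]
2. B_y = -36/13  [C, D, B are collinear ∩ AB ⟂ CD]
   → B = (41/13, -36/13)

B = (41/13, -36/13)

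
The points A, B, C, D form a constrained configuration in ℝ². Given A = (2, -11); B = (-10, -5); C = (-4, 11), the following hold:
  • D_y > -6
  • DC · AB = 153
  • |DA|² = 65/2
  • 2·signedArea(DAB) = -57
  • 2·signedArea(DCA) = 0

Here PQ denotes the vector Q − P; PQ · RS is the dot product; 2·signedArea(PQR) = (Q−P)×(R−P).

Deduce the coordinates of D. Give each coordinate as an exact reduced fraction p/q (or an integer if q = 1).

D = (1/2, -11/2)

1. D_x = 1/2  [2·signedArea(DCA) = 0 ∩ DC · AB = 153]
2. D_y = -11/2  [2·signedArea(DCA) = 0 ∩ DC · AB = 153]
   → D = (1/2, -11/2)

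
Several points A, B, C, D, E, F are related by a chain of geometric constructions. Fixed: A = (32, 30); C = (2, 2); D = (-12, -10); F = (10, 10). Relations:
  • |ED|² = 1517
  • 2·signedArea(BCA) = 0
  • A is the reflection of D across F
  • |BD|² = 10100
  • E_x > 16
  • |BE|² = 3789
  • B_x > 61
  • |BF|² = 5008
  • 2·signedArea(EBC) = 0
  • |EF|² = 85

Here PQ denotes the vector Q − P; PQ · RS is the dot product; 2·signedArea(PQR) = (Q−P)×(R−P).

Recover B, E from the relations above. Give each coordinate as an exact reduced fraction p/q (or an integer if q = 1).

1. B_x = 62  [line -28·x + 30·y + -4 = 0 ∩ |BF|² = 5008]
2. B_y = 58  [line -28·x + 30·y + -4 = 0 ∩ |BF|² = 5008]
   → B = (62, 58)
3. E_x = 17  [line 56·x + -60·y + 8 = 0 ∩ |ED|² = 1517]
4. E_y = 16  [line 56·x + -60·y + 8 = 0 ∩ |ED|² = 1517]
   → E = (17, 16)

B = (62, 58)
E = (17, 16)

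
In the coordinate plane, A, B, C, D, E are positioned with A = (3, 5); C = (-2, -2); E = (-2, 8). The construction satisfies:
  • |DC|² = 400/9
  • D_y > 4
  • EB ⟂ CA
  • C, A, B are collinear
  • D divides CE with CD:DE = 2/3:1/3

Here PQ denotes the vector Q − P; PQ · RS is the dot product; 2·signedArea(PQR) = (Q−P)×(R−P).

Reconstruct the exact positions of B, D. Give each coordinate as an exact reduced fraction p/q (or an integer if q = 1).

1. B_x = 101/37  [C, A, B are collinear ∩ EB ⟂ CA]
2. B_y = 171/37  [C, A, B are collinear ∩ EB ⟂ CA]
   → B = (101/37, 171/37)
3. D_x = -2  [D divides CE with CD:DE = 2/3:1/3]
4. D_y = 14/3  [D divides CE with CD:DE = 2/3:1/3]
   → D = (-2, 14/3)

B = (101/37, 171/37)
D = (-2, 14/3)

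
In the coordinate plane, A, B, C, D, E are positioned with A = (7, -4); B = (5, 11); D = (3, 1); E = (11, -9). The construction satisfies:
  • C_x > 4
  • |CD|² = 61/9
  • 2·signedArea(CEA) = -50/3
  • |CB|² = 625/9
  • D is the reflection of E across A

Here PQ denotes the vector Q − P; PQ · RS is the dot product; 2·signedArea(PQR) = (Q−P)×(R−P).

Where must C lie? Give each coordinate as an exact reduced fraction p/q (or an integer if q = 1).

1. C_x = 5  [line -5·x + -4·y + 107/3 = 0 ∩ |CB|² = 625/9]
2. C_y = 8/3  [line -5·x + -4·y + 107/3 = 0 ∩ |CB|² = 625/9]
   → C = (5, 8/3)

C = (5, 8/3)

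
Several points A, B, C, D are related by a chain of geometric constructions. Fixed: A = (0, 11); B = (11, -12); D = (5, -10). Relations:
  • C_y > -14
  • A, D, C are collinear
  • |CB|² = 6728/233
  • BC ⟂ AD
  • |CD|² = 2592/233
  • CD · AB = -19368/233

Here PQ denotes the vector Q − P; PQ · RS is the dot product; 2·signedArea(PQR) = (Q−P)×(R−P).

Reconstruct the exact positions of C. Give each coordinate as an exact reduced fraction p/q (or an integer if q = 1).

C = (1345/233, -3086/233)

1. C_x = 1345/233  [A, D, C are collinear ∩ BC ⟂ AD]
2. C_y = -3086/233  [A, D, C are collinear ∩ BC ⟂ AD]
   → C = (1345/233, -3086/233)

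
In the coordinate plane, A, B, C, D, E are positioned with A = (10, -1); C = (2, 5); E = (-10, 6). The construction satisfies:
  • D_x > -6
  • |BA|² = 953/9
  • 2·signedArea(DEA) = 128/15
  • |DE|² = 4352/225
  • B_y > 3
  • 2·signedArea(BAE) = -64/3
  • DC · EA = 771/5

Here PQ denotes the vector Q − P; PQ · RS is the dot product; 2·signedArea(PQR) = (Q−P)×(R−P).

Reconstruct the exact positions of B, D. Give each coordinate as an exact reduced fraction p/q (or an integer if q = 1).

1. B_x = 2/3  [line -7·x + -20·y + 214/3 = 0 ∩ |BA|² = 953/9]
2. B_y = 10/3  [line -7·x + -20·y + 214/3 = 0 ∩ |BA|² = 953/9]
   → B = (2/3, 10/3)
3. D_x = -86/15  [DC · EA = 771/5 ∩ 2·signedArea(DEA) = 128/15]
4. D_y = 74/15  [DC · EA = 771/5 ∩ 2·signedArea(DEA) = 128/15]
   → D = (-86/15, 74/15)

B = (2/3, 10/3)
D = (-86/15, 74/15)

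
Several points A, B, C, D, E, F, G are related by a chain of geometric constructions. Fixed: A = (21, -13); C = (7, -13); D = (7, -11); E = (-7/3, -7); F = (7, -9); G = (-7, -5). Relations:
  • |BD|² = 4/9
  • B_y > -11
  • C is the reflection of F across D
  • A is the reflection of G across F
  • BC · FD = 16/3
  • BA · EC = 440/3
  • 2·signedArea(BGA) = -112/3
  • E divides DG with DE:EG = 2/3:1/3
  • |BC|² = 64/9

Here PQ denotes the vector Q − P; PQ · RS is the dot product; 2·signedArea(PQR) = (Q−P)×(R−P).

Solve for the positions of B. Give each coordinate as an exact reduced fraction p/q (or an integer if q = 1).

B = (7, -31/3)

1. B_x = 7  [BA · EC = 440/3 ∩ 2·signedArea(BGA) = -112/3]
2. B_y = -31/3  [BA · EC = 440/3 ∩ 2·signedArea(BGA) = -112/3]
   → B = (7, -31/3)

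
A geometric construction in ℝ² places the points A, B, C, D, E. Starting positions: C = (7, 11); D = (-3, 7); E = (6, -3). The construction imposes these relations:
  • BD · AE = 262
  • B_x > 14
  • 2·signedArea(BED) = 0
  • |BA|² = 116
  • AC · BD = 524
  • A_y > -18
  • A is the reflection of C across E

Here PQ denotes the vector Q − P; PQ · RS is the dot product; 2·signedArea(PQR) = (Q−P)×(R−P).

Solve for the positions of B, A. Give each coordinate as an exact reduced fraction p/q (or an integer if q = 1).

1. A_x = 5  [A is the reflection of C across E]
2. A_y = -17  [A is the reflection of C across E]
   → A = (5, -17)
3. B_x = 15  [2·signedArea(BED) = 0 ∩ AC · BD = 524]
4. B_y = -13  [2·signedArea(BED) = 0 ∩ AC · BD = 524]
   → B = (15, -13)

A = (5, -17)
B = (15, -13)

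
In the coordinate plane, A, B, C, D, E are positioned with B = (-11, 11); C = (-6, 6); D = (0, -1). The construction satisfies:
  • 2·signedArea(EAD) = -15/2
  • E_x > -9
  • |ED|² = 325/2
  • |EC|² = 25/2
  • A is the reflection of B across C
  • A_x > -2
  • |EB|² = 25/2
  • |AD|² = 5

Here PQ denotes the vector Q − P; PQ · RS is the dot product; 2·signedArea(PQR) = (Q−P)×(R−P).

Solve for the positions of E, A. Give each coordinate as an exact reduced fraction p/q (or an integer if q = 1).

1. A_x = -1  [A is the reflection of B across C]
2. A_y = 1  [A is the reflection of B across C]
   → A = (-1, 1)
3. E_x = -17/2  [line 2·x + 1·y + 17/2 = 0 ∩ |EB|² = 25/2]
4. E_y = 17/2  [line 2·x + 1·y + 17/2 = 0 ∩ |EB|² = 25/2]
   → E = (-17/2, 17/2)

A = (-1, 1)
E = (-17/2, 17/2)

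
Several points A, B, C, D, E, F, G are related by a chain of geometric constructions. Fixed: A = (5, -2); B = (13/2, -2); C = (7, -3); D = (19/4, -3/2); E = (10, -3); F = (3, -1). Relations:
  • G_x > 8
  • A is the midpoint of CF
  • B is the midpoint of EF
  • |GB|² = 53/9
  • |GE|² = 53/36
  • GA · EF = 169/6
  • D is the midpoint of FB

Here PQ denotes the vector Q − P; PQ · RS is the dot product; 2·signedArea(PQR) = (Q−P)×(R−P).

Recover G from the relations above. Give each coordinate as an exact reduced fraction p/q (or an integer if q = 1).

1. G_x = 53/6  [line 7·x + -2·y + -403/6 = 0 ∩ |GB|² = 53/9]
2. G_y = -8/3  [line 7·x + -2·y + -403/6 = 0 ∩ |GB|² = 53/9]
   → G = (53/6, -8/3)

G = (53/6, -8/3)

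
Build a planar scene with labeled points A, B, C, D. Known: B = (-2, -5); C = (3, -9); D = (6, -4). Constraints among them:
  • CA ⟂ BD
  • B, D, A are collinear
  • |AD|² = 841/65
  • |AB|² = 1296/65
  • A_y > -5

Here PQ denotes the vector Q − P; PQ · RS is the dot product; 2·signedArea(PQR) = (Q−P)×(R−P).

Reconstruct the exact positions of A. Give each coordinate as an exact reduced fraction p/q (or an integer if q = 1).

1. A_x = 158/65  [B, D, A are collinear ∩ CA ⟂ BD]
2. A_y = -289/65  [B, D, A are collinear ∩ CA ⟂ BD]
   → A = (158/65, -289/65)

A = (158/65, -289/65)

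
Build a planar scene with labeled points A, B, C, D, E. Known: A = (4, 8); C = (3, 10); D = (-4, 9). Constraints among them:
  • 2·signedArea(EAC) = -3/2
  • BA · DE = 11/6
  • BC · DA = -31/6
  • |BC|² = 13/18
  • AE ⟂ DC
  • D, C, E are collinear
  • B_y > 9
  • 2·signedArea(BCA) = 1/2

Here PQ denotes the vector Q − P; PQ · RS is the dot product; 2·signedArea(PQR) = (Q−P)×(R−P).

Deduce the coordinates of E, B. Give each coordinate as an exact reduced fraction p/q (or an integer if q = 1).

B = (107/30, 281/30)
E = (37/10, 101/10)

1. E_x = 37/10  [D, C, E are collinear ∩ AE ⟂ DC]
2. E_y = 101/10  [D, C, E are collinear ∩ AE ⟂ DC]
   → E = (37/10, 101/10)
3. B_x = 107/30  [BA · DE = 11/6 ∩ 2·signedArea(BCA) = 1/2]
4. B_y = 281/30  [BA · DE = 11/6 ∩ 2·signedArea(BCA) = 1/2]
   → B = (107/30, 281/30)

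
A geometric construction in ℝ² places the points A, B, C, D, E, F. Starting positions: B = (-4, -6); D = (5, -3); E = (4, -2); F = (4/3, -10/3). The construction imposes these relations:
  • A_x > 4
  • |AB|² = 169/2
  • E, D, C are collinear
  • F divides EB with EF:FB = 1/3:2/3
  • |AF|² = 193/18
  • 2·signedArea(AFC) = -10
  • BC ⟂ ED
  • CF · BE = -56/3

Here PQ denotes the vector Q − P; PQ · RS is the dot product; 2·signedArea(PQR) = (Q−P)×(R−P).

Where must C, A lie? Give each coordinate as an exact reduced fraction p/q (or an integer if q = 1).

1. C_x = 2  [E, D, C are collinear ∩ BC ⟂ ED]
2. C_y = 0  [E, D, C are collinear ∩ BC ⟂ ED]
   → C = (2, 0)
3. A_x = 9/2  [line -10/3·x + 2/3·y + 50/3 = 0 ∩ |AF|² = 193/18]
4. A_y = -5/2  [line -10/3·x + 2/3·y + 50/3 = 0 ∩ |AF|² = 193/18]
   → A = (9/2, -5/2)

A = (9/2, -5/2)
C = (2, 0)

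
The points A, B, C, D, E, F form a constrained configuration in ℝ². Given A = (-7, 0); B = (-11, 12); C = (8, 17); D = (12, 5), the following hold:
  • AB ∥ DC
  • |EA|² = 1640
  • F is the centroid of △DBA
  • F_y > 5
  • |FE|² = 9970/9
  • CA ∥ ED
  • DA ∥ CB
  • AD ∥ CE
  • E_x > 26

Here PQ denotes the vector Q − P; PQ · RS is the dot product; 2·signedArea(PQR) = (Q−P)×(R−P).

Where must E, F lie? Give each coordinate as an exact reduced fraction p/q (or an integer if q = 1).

1. E_x = 27  [CA ∥ ED ∩ AD ∥ CE]
2. E_y = 22  [CA ∥ ED ∩ AD ∥ CE]
   → E = (27, 22)
3. F_x = -2  [F is the centroid of △DBA]
4. F_y = 17/3  [F is the centroid of △DBA]
   → F = (-2, 17/3)

E = (27, 22)
F = (-2, 17/3)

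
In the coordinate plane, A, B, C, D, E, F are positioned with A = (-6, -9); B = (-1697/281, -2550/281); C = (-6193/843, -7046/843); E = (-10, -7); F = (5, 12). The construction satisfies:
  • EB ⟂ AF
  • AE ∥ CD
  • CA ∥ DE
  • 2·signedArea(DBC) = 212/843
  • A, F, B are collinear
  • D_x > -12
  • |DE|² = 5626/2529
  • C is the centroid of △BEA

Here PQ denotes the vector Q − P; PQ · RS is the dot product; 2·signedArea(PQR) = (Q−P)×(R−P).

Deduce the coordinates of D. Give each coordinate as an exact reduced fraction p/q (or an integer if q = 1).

1. D_x = -9565/843  [CA ∥ DE ∩ AE ∥ CD]
2. D_y = -5360/843  [CA ∥ DE ∩ AE ∥ CD]
   → D = (-9565/843, -5360/843)

D = (-9565/843, -5360/843)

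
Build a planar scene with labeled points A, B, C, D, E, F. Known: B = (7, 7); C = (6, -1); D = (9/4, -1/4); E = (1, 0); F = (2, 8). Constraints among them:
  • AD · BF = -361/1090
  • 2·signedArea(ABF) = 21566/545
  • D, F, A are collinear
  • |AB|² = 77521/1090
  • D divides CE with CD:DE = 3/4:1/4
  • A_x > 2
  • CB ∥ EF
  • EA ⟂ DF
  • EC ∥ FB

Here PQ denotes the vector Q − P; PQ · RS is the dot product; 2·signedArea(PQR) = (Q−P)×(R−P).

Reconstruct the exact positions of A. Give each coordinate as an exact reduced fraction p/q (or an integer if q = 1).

1. A_x = 2443/1090  [D, F, A are collinear ∩ EA ⟂ DF]
2. A_y = 41/1090  [D, F, A are collinear ∩ EA ⟂ DF]
   → A = (2443/1090, 41/1090)

A = (2443/1090, 41/1090)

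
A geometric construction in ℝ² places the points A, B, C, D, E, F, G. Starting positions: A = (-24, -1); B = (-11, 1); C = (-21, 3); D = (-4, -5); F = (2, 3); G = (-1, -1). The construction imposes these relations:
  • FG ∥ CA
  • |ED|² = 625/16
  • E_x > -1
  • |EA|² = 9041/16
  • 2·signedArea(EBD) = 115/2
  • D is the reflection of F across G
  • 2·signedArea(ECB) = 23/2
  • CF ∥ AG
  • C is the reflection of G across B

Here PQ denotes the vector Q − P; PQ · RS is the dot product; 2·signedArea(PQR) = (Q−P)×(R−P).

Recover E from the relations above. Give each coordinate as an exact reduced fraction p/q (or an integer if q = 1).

E = (-1/4, 0)

1. E_x = -1/4  [2·signedArea(EBD) = 115/2 ∩ 2·signedArea(ECB) = 23/2]
2. E_y = 0  [2·signedArea(EBD) = 115/2 ∩ 2·signedArea(ECB) = 23/2]
   → E = (-1/4, 0)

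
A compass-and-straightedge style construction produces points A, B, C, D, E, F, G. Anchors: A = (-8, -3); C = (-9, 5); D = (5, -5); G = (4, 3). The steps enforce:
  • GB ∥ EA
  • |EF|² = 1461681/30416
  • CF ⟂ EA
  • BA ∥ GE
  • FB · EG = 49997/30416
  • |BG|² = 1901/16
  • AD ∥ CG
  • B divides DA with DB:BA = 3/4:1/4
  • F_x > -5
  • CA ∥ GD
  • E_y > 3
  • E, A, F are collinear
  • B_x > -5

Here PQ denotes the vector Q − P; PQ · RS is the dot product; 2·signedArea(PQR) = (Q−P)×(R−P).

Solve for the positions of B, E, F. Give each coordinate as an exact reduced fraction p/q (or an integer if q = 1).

1. B_x = -19/4  [B divides DA with DB:BA = 3/4:1/4]
2. B_y = -7/2  [B divides DA with DB:BA = 3/4:1/4]
   → B = (-19/4, -7/2)
3. E_x = 3/4  [GB ∥ EA ∩ BA ∥ GE]
4. E_y = 7/2  [GB ∥ EA ∩ BA ∥ GE]
   → E = (3/4, 7/2)
5. F_x = -9153/1901  [E, A, F are collinear ∩ CF ⟂ EA]
6. F_y = -1205/1901  [E, A, F are collinear ∩ CF ⟂ EA]
   → F = (-9153/1901, -1205/1901)

B = (-19/4, -7/2)
E = (3/4, 7/2)
F = (-9153/1901, -1205/1901)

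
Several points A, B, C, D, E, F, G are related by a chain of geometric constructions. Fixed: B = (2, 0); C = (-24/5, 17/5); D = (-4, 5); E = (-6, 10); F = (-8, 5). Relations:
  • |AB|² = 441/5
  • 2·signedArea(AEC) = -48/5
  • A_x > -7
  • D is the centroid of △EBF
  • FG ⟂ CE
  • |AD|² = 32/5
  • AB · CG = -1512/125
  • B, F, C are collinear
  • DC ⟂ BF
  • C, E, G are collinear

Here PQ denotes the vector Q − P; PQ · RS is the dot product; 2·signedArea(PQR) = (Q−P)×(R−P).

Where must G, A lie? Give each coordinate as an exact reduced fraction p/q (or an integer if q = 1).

1. G_x = -648/125  [C, E, G are collinear ∩ FG ⟂ CE]
2. G_y = 689/125  [C, E, G are collinear ∩ FG ⟂ CE]
   → G = (-648/125, 689/125)
3. A_x = -32/5  [2·signedArea(AEC) = -48/5 ∩ AB · CG = -1512/125]
4. A_y = 21/5  [2·signedArea(AEC) = -48/5 ∩ AB · CG = -1512/125]
   → A = (-32/5, 21/5)

A = (-32/5, 21/5)
G = (-648/125, 689/125)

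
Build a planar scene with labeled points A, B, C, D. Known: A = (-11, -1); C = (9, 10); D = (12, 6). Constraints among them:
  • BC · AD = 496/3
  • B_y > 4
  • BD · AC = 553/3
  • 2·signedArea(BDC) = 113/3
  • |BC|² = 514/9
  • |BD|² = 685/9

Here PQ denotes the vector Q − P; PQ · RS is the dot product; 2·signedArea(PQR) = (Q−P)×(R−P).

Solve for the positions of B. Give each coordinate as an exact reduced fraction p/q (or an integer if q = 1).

B = (10/3, 5)

1. B_x = 10/3  [BC · AD = 496/3 ∩ 2·signedArea(BDC) = 113/3]
2. B_y = 5  [BC · AD = 496/3 ∩ 2·signedArea(BDC) = 113/3]
   → B = (10/3, 5)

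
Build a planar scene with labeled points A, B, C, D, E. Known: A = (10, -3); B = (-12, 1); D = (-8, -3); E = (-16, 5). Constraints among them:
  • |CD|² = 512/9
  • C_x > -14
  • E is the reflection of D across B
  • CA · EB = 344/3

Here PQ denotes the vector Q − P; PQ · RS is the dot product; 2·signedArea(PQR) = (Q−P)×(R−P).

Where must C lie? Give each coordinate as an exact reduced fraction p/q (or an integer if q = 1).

1. C_x = -40/3  [line -4·x + 4·y + -188/3 = 0 ∩ |CD|² = 512/9]
2. C_y = 7/3  [line -4·x + 4·y + -188/3 = 0 ∩ |CD|² = 512/9]
   → C = (-40/3, 7/3)

C = (-40/3, 7/3)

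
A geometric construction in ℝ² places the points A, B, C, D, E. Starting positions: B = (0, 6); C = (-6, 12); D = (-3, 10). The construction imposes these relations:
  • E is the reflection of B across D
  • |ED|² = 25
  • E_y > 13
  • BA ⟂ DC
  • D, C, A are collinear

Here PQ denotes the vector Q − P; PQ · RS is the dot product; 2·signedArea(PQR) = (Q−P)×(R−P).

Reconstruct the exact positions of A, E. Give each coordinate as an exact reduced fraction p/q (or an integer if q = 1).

1. A_x = 12/13  [D, C, A are collinear ∩ BA ⟂ DC]
2. A_y = 96/13  [D, C, A are collinear ∩ BA ⟂ DC]
   → A = (12/13, 96/13)
3. E_x = -6  [E is the reflection of B across D]
4. E_y = 14  [E is the reflection of B across D]
   → E = (-6, 14)

A = (12/13, 96/13)
E = (-6, 14)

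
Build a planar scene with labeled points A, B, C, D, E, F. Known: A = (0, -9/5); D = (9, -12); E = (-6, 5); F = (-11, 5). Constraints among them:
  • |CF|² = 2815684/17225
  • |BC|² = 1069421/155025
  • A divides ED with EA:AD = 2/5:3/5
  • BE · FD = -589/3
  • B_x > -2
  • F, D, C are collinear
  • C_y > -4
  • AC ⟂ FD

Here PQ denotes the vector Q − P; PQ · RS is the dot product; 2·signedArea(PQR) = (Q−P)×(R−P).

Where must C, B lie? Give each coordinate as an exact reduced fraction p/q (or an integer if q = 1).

1. C_x = -867/689  [F, D, C are collinear ∩ AC ⟂ FD]
2. C_y = -11301/3445  [F, D, C are collinear ∩ AC ⟂ FD]
   → C = (-867/689, -11301/3445)
3. B_x = -1  [line -20·x + 17·y + -26/3 = 0 ∩ |BC|² = 1069421/155025]
4. B_y = -2/3  [line -20·x + 17·y + -26/3 = 0 ∩ |BC|² = 1069421/155025]
   → B = (-1, -2/3)

B = (-1, -2/3)
C = (-867/689, -11301/3445)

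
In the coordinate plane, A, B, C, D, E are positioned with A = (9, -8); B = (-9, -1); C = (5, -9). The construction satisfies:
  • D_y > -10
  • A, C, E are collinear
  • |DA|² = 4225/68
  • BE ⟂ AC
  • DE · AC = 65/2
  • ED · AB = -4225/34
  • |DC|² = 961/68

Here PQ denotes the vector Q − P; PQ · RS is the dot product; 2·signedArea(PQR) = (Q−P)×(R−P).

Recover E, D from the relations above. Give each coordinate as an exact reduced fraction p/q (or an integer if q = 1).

D = (23/17, -337/34)
E = (-107/17, -201/17)

1. E_x = -107/17  [A, C, E are collinear ∩ BE ⟂ AC]
2. E_y = -201/17  [A, C, E are collinear ∩ BE ⟂ AC]
   → E = (-107/17, -201/17)
3. D_x = 23/17  [DE · AC = 65/2 ∩ ED · AB = -4225/34]
4. D_y = -337/34  [DE · AC = 65/2 ∩ ED · AB = -4225/34]
   → D = (23/17, -337/34)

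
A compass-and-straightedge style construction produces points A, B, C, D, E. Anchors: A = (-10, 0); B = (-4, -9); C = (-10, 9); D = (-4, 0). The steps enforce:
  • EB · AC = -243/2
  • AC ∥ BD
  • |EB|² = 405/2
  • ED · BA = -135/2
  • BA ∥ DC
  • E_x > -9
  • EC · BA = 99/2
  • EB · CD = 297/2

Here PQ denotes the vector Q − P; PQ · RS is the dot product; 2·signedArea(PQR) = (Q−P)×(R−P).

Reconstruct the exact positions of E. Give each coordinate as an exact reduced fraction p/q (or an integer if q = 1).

1. E_x = -17/2  [ED · BA = -135/2 ∩ EB · AC = -243/2]
2. E_y = 9/2  [ED · BA = -135/2 ∩ EB · AC = -243/2]
   → E = (-17/2, 9/2)

E = (-17/2, 9/2)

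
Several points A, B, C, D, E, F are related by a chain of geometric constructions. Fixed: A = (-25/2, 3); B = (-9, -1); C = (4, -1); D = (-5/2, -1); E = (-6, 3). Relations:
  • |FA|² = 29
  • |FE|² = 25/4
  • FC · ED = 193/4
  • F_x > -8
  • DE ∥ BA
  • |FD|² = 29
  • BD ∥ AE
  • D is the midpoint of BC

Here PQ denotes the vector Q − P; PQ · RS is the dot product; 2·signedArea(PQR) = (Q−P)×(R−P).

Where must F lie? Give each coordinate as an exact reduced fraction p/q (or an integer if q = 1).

F = (-15/2, 1)

1. F_x = -15/2  [line -7/2·x + 4·y + -121/4 = 0 ∩ |FA|² = 29]
2. F_y = 1  [line -7/2·x + 4·y + -121/4 = 0 ∩ |FA|² = 29]
   → F = (-15/2, 1)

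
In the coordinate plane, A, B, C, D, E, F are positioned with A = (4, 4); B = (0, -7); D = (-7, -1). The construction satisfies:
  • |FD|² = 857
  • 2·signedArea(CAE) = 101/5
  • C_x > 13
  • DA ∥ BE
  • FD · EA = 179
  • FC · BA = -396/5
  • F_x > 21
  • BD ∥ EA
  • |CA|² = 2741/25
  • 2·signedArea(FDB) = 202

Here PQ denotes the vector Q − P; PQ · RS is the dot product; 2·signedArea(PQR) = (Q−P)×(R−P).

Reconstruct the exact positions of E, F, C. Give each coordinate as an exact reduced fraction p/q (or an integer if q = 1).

C = (66/5, -1)
E = (11, -2)
F = (22, 3)

1. E_x = 11  [BD ∥ EA ∩ DA ∥ BE]
2. E_y = -2  [BD ∥ EA ∩ DA ∥ BE]
   → E = (11, -2)
3. F_x = 22  [2·signedArea(FDB) = 202 ∩ FD · EA = 179]
4. F_y = 3  [2·signedArea(FDB) = 202 ∩ FD · EA = 179]
   → F = (22, 3)
5. C_x = 66/5  [2·signedArea(CAE) = 101/5 ∩ FC · BA = -396/5]
6. C_y = -1  [2·signedArea(CAE) = 101/5 ∩ FC · BA = -396/5]
   → C = (66/5, -1)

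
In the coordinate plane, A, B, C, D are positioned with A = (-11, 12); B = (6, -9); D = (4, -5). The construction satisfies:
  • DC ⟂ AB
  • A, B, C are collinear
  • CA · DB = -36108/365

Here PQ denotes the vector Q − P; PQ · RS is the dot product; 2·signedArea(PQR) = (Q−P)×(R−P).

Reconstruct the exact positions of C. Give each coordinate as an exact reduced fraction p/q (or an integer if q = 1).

C = (1187/365, -2046/365)

1. C_x = 1187/365  [A, B, C are collinear ∩ DC ⟂ AB]
2. C_y = -2046/365  [A, B, C are collinear ∩ DC ⟂ AB]
   → C = (1187/365, -2046/365)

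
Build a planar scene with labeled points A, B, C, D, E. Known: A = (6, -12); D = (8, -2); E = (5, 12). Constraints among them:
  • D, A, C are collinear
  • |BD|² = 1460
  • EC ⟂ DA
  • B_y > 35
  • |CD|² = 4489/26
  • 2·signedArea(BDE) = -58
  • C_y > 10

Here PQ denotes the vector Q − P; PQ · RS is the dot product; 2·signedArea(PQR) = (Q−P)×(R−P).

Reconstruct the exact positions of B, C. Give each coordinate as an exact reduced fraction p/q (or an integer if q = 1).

1. B_x = 4  [line -14·x + -3·y + 164 = 0 ∩ |BD|² = 1460]
2. B_y = 36  [line -14·x + -3·y + 164 = 0 ∩ |BD|² = 1460]
   → B = (4, 36)
3. C_x = 275/26  [D, A, C are collinear ∩ EC ⟂ DA]
4. C_y = 283/26  [D, A, C are collinear ∩ EC ⟂ DA]
   → C = (275/26, 283/26)

B = (4, 36)
C = (275/26, 283/26)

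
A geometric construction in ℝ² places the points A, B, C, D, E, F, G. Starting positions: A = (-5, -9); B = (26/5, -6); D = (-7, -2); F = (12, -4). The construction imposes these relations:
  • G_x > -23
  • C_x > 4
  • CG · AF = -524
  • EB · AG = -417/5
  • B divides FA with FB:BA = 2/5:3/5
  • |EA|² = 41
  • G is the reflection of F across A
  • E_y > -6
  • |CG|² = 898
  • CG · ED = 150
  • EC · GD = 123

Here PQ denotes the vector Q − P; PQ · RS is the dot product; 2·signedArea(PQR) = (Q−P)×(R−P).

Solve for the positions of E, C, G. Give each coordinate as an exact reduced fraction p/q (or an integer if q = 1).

C = (5, -1)
E = (0, -5)
G = (-22, -14)

1. G_x = -22  [G is the reflection of F across A]
2. G_y = -14  [G is the reflection of F across A]
   → G = (-22, -14)
3. E_x = 0  [line 17·x + 5·y + 25 = 0 ∩ |EA|² = 41]
4. E_y = -5  [line 17·x + 5·y + 25 = 0 ∩ |EA|² = 41]
   → E = (0, -5)
5. C_x = 5  [CG · AF = -524 ∩ CG · ED = 150]
6. C_y = -1  [CG · AF = -524 ∩ CG · ED = 150]
   → C = (5, -1)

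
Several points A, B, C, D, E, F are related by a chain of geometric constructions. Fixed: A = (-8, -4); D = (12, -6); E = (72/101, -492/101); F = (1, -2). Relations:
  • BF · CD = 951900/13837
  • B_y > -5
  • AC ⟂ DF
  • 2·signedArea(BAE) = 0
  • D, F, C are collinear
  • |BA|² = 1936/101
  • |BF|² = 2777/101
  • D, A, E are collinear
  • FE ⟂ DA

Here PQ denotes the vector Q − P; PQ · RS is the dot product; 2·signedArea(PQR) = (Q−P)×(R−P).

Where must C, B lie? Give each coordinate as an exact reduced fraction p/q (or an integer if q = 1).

1. C_x = -864/137  [D, F, C are collinear ∩ AC ⟂ DF]
2. C_y = 90/137  [D, F, C are collinear ∩ AC ⟂ DF]
   → C = (-864/137, 90/137)
3. B_x = -368/101  [2·signedArea(BAE) = 0 ∩ BF · CD = 951900/13837]
4. B_y = -448/101  [2·signedArea(BAE) = 0 ∩ BF · CD = 951900/13837]
   → B = (-368/101, -448/101)

B = (-368/101, -448/101)
C = (-864/137, 90/137)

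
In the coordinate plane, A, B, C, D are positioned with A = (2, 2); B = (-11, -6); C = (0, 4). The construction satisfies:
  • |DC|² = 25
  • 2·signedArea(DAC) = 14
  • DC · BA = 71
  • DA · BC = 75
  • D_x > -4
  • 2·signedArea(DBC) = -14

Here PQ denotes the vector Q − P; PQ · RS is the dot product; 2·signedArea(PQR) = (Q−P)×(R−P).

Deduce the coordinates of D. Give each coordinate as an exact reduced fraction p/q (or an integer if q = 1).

1. D_x = -3  [2·signedArea(DAC) = 14 ∩ DC · BA = 71]
2. D_y = 0  [2·signedArea(DAC) = 14 ∩ DC · BA = 71]
   → D = (-3, 0)

D = (-3, 0)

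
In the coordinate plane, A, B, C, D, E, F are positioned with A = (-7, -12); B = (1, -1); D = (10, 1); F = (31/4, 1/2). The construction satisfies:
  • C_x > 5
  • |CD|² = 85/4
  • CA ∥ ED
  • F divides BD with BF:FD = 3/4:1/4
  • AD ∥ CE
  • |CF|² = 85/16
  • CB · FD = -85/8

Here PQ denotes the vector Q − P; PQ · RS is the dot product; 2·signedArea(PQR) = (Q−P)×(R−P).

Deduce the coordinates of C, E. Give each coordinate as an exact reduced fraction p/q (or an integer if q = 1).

C = (11/2, 0)
E = (45/2, 13)

1. C_x = 11/2  [line -9/4·x + -1/2·y + 99/8 = 0 ∩ |CD|² = 85/4]
2. C_y = 0  [line -9/4·x + -1/2·y + 99/8 = 0 ∩ |CD|² = 85/4]
   → C = (11/2, 0)
3. E_x = 45/2  [CA ∥ ED ∩ AD ∥ CE]
4. E_y = 13  [CA ∥ ED ∩ AD ∥ CE]
   → E = (45/2, 13)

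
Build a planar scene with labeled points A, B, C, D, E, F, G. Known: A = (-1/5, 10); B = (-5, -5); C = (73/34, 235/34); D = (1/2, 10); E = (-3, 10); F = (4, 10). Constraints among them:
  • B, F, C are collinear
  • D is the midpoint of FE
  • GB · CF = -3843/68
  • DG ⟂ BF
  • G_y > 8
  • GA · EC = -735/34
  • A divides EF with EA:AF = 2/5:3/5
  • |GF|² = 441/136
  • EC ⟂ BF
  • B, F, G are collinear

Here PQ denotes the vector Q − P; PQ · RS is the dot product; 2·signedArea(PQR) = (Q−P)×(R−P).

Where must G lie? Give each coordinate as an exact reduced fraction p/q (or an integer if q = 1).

G = (209/68, 575/68)

1. G_x = 209/68  [B, F, G are collinear ∩ DG ⟂ BF]
2. G_y = 575/68  [B, F, G are collinear ∩ DG ⟂ BF]
   → G = (209/68, 575/68)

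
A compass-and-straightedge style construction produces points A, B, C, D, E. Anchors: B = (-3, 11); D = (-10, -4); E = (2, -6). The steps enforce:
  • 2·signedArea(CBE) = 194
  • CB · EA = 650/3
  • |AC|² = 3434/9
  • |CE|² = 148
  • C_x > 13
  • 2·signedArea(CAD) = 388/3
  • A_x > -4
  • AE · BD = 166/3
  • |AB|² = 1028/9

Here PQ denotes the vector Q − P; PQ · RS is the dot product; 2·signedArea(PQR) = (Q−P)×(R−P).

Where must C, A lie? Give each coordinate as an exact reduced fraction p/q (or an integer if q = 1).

1. C_x = 14  [line 17·x + 5·y + -198 = 0 ∩ |CE|² = 148]
2. C_y = -8  [line 17·x + 5·y + -198 = 0 ∩ |CE|² = 148]
   → C = (14, -8)
3. A_x = -11/3  [2·signedArea(CAD) = 388/3 ∩ AE · BD = 166/3]
4. A_y = 1/3  [2·signedArea(CAD) = 388/3 ∩ AE · BD = 166/3]
   → A = (-11/3, 1/3)

A = (-11/3, 1/3)
C = (14, -8)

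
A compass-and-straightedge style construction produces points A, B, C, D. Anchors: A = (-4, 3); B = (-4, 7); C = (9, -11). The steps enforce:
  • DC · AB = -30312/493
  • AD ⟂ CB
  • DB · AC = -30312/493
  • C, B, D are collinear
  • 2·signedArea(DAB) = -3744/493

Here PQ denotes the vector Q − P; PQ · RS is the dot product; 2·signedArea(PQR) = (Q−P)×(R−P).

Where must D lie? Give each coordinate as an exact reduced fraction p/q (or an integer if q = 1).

1. D_x = -1036/493  [C, B, D are collinear ∩ AD ⟂ CB]
2. D_y = 2155/493  [C, B, D are collinear ∩ AD ⟂ CB]
   → D = (-1036/493, 2155/493)

D = (-1036/493, 2155/493)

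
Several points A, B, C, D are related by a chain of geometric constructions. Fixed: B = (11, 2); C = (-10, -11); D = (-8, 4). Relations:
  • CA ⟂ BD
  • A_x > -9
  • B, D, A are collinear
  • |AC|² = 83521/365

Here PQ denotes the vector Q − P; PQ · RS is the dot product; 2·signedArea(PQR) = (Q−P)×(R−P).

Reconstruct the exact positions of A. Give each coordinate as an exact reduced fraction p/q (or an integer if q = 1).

A = (-3072/365, 1476/365)

1. A_x = -3072/365  [B, D, A are collinear ∩ CA ⟂ BD]
2. A_y = 1476/365  [B, D, A are collinear ∩ CA ⟂ BD]
   → A = (-3072/365, 1476/365)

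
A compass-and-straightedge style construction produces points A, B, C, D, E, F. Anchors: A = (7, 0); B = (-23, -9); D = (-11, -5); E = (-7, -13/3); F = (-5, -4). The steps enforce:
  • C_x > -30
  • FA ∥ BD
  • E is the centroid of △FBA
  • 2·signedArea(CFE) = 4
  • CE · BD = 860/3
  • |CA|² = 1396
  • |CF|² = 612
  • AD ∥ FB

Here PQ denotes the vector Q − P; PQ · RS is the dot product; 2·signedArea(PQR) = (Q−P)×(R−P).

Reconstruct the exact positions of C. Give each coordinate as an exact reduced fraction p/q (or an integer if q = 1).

1. C_x = -29  [CE · BD = 860/3 ∩ 2·signedArea(CFE) = 4]
2. C_y = -10  [CE · BD = 860/3 ∩ 2·signedArea(CFE) = 4]
   → C = (-29, -10)

C = (-29, -10)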